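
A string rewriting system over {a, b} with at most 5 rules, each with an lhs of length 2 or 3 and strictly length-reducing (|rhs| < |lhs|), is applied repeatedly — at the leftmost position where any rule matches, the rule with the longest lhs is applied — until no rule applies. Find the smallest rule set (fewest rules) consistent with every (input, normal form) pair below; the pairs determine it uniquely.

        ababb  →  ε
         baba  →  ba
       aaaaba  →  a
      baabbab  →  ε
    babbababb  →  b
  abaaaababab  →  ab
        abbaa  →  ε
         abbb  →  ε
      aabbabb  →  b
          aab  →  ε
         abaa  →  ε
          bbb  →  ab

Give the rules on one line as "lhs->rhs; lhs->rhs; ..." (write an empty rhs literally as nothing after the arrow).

  | ababb => abb => aa => ε
  | baba => ba
  | aaaaba => aaba => a
  | baabbab => bbab => aab => ε

aa->; aab->; aba->a; bb->a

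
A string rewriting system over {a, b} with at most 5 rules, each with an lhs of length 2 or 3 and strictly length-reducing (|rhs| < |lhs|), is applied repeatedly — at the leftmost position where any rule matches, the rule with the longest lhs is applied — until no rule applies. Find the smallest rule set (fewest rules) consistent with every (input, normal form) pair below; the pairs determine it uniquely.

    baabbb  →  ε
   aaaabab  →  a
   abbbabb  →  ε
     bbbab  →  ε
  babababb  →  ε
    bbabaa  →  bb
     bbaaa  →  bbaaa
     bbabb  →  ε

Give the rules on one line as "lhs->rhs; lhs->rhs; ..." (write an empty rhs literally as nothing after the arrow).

aab->; ab->; aba->ab; bbb->

  | baabbb => bbb => ε
  | aaaabab => aaab => a
  | abbbabb => bbabb => bbb => ε
  | bbbab => ab => ε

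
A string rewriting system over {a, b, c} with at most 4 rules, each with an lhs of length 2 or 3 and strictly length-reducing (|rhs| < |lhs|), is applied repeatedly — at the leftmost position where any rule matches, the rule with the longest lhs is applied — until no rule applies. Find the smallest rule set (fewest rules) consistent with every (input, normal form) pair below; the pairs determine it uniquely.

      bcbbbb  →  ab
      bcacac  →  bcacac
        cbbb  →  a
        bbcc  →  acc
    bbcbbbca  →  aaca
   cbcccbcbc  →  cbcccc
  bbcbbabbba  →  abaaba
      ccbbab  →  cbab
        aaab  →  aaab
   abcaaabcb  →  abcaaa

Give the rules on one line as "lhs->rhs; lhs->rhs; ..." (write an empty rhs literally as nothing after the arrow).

bb->a; bcb->; cbb->b

  | bcbbbb => bbb => ab
  | bcacac
  | cbbb => bb => a
  | bbcc => acc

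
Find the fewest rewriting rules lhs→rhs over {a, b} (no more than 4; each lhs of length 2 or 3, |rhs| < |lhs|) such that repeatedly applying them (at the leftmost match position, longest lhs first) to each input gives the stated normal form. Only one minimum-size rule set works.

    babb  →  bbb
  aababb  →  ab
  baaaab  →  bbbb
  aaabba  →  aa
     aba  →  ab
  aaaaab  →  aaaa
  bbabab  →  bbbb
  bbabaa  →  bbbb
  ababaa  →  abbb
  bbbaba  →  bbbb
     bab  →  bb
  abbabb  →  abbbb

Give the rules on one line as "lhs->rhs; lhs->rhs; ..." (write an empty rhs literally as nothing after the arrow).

aab->a; ba->b; baa->bb

  | babb => bbb
  | aababb => aabb => ab
  | baaaab => bbaab => bbbb
  | aaabba => aaba => aa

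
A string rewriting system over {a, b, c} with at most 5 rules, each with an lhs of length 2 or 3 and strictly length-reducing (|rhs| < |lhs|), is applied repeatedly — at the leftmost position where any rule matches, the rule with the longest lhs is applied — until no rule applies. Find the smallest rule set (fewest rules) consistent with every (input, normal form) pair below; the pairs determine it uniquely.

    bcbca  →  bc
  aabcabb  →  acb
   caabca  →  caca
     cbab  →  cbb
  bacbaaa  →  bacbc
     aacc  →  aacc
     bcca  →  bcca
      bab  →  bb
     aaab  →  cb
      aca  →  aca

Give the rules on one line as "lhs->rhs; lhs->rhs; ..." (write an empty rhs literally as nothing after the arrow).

  | bcbca => bc
  | aabcabb => acabb => acb
  | caabca => caca
  | cbab => cbb

aaa->c; ab->; bab->bb; bca->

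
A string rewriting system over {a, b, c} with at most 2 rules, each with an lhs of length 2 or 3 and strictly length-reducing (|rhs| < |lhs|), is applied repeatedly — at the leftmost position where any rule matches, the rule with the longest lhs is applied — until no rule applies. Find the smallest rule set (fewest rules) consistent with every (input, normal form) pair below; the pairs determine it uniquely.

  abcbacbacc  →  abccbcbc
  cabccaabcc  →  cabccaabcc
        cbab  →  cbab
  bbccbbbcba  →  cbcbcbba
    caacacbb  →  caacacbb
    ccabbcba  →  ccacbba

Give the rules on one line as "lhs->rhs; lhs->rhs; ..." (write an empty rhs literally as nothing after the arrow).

bac->cb; bbc->cb

  | abcbacbacc => abccbbacc => abccbcbc
  | cabccaabcc
  | cbab
  | bbccbbbcba => cbcbbbcba => cbcbcbba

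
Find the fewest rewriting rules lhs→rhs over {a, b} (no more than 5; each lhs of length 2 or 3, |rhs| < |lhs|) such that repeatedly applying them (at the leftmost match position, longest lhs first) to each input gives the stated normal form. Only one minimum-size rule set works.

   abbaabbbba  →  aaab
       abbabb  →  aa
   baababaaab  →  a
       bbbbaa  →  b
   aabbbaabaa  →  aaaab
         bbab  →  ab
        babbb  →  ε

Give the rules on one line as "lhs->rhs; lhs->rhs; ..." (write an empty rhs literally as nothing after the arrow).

ba->b; bab->; bb->; bbb->

  | abbaabbbba => aaabbbba => aaaba => aaab
  | abbabb => aabb => aa
  | baababaaab => bababaaab => abaaab => abaab => abab => a
  | bbbbaa => baa => ba => b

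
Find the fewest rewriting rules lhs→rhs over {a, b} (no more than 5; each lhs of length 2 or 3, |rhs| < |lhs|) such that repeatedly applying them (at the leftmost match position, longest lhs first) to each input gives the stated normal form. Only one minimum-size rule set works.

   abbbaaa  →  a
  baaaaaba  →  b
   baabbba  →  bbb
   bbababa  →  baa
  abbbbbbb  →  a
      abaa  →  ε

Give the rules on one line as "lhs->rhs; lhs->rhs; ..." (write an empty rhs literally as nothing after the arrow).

aaa->; aab->bb; ab->a; bba->

  | abbbaaa => abbaaa => abaaa => aaaa => a
  | baaaaaba => baaba => bbba => b
  | baabbba => bbbbba => bbb
  | bbababa => baba => baa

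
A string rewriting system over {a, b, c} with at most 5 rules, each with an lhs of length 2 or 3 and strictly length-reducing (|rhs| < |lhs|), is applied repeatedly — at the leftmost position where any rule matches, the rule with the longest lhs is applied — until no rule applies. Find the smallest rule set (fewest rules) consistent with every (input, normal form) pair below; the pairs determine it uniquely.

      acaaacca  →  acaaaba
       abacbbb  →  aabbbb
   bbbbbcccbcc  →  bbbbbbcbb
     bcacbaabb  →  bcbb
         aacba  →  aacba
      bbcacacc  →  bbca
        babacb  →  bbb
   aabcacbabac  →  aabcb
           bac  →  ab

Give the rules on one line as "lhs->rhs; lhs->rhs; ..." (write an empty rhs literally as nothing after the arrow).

baa->cc; bac->ab; cab->; cc->b

  | acaaacca => acaaaba
  | abacbbb => aabbbb
  | bbbbbcccbcc => bbbbbbcbcc => bbbbbbcbb
  | bcacbaabb => bcacccbb => bcabcbb => bcbb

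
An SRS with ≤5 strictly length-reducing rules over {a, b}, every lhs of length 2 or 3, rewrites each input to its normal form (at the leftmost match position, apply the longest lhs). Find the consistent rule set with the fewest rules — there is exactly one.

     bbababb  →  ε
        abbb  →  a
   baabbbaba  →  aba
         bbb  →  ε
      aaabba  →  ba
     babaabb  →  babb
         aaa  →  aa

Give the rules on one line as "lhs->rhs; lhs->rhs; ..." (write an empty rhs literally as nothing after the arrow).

  | bbababb => bbabb => bbb => ε
  | abbb => a
  | baabbbaba => bbbaba => aba
  | bbb => ε

aaa->aa; aab->; bba->b; bbb->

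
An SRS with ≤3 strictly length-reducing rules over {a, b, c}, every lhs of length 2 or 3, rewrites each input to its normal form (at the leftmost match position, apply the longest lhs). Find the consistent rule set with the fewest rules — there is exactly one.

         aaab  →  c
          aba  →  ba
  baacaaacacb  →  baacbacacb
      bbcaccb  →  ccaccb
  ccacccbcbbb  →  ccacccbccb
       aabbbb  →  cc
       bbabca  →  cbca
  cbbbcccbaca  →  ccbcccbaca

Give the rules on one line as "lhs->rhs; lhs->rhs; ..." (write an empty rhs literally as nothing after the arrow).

aaa->ba; ab->b; bb->c

  | aaab => bab => bb => c
  | aba => ba
  | baacaaacacb => baacbacacb
  | bbcaccb => ccaccb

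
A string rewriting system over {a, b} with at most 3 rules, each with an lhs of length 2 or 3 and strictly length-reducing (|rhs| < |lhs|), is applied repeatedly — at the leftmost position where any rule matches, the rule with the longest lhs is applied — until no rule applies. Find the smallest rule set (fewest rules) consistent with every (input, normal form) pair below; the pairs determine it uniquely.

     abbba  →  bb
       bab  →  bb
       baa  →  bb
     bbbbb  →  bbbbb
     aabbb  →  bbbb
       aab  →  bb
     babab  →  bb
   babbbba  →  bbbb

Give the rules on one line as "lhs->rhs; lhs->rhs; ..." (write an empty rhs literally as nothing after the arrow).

  | abbba => bbba => bb
  | bab => bb
  | baa => bb
  | bbbbb

aa->b; ab->b; bba->b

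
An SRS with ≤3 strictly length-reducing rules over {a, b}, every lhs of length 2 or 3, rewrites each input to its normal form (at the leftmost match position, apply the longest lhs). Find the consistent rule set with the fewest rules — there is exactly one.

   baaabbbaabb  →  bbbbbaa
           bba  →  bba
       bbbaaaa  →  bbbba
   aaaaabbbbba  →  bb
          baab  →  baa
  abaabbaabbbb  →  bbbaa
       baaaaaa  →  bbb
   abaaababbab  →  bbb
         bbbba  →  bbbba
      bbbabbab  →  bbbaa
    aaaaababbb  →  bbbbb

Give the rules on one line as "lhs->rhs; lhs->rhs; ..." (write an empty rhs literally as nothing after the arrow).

aaa->b; ab->a

  | baaabbbaabb => bbbbbaabb => bbbbbaab => bbbbbaa
  | bba
  | bbbaaaa => bbbba
  | aaaaabbbbba => baabbbbba => baabbbba => baabbba => baabba => baaba => baaa => bb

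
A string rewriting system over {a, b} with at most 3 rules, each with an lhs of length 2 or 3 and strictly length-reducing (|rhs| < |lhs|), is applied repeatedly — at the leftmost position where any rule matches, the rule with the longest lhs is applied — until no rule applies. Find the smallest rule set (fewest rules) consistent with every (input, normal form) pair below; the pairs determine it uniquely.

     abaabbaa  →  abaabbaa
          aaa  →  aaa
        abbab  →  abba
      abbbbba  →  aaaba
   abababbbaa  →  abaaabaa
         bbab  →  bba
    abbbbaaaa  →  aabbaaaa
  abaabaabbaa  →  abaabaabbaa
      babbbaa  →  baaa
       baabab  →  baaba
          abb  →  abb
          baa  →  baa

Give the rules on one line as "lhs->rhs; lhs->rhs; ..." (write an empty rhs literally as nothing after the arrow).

bab->ba; bbb->ab

  | abaabbaa
  | aaa
  | abbab => abba
  | abbbbba => aabbba => aaaba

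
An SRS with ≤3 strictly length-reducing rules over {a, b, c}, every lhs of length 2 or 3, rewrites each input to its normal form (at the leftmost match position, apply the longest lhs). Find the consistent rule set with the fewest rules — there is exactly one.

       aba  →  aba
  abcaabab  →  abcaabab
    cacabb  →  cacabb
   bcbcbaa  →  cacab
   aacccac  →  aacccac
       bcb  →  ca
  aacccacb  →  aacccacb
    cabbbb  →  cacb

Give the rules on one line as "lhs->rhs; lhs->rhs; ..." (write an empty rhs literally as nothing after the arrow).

baa->ab; bbb->c; bcb->ca

  | aba
  | abcaabab
  | cacabb
  | bcbcbaa => cacbaa => cacab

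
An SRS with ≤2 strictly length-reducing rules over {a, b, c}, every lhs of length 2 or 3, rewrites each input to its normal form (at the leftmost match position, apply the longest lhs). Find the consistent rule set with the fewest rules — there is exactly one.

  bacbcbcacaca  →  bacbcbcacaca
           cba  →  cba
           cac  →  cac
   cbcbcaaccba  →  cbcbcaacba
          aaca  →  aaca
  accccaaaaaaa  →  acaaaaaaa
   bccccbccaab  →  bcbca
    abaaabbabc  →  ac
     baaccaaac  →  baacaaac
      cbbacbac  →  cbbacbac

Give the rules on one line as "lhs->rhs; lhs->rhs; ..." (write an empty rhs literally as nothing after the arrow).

ab->; cc->c

  | bacbcbcacaca
  | cba
  | cac
  | cbcbcaaccba => cbcbcaacba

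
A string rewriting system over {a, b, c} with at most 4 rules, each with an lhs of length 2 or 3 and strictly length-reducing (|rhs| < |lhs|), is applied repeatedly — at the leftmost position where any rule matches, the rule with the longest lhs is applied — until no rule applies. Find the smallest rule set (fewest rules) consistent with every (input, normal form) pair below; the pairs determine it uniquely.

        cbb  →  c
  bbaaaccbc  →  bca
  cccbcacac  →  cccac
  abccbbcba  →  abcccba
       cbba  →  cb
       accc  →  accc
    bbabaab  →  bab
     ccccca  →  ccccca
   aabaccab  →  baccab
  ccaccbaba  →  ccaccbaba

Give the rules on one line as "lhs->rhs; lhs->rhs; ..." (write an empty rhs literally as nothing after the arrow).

aa->; bb->; bba->b; cbc->a

  | cbb => c
  | bbaaaccbc => baaccbc => bccbc => bca
  | cccbcacac => ccaacac => cccac
  | abccbbcba => abcccba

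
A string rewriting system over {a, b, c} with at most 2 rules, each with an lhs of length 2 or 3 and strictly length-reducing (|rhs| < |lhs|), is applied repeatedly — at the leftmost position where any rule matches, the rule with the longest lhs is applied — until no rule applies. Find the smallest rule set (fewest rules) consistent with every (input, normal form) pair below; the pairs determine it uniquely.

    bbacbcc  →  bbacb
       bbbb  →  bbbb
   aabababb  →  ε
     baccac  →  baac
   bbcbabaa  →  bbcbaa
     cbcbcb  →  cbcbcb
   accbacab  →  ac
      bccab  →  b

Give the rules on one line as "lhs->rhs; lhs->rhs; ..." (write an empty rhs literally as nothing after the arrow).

  | bbacbcc => bbacb
  | bbbb
  | aabababb => aababb => aabb => ab => ε
  | baccac => baac

ab->; cc->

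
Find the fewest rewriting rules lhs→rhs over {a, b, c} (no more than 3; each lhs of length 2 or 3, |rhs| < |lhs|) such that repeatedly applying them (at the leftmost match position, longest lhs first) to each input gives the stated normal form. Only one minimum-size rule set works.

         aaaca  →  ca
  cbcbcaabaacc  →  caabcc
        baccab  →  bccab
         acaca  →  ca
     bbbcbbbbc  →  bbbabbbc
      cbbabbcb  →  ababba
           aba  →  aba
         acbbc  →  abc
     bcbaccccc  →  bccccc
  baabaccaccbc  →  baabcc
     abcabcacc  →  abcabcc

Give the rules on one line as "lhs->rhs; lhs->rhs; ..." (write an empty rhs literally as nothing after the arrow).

ac->c; cac->c; cb->a

  | aaaca => aaca => aca => ca
  | cbcbcaabaacc => acbcaabaacc => cbcaabaacc => acaabaacc => caabaacc => caabacc => caabcc
  | baccab => bccab
  | acaca => caca => ca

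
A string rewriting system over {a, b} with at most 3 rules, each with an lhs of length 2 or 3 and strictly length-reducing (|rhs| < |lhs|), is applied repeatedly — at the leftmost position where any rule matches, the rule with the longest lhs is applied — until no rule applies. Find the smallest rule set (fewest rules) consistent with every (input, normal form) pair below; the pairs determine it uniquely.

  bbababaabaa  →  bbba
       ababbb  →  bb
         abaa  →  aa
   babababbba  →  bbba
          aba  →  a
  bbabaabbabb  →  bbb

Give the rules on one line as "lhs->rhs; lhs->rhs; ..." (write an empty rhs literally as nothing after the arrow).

  | bbababaabaa => bbabaabaa => bbaabaa => bbaaa => bbba
  | ababbb => abbb => bb
  | abaa => aa
  | babababbba => bababbba => babbba => bbba

aaa->ba; ab->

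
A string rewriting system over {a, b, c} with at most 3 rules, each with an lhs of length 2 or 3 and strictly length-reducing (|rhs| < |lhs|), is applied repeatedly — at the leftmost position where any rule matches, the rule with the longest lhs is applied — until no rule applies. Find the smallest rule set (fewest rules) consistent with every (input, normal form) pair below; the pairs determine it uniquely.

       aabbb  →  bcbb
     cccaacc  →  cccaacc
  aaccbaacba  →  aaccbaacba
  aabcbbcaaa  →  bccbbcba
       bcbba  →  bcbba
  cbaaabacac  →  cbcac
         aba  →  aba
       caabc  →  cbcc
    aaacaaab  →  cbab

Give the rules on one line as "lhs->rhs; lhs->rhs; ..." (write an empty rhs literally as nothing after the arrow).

aaa->ba; aab->bc; bac->c

  | aabbb => bcbb
  | cccaacc
  | aaccbaacba
  | aabcbbcaaa => bccbbcaaa => bccbbcba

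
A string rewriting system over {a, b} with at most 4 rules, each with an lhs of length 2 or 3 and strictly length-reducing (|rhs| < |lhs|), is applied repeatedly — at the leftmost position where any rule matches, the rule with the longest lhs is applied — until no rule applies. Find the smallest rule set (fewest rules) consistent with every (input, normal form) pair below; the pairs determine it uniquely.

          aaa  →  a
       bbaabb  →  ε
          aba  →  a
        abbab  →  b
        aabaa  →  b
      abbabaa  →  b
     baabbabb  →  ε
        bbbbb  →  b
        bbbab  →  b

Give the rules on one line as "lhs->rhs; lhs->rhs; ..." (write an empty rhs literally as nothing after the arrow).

  | aaa => a
  | bbaabb => aabb => bb => ε
  | aba => a
  | abbab => bab => b

aa->; ab->; bb->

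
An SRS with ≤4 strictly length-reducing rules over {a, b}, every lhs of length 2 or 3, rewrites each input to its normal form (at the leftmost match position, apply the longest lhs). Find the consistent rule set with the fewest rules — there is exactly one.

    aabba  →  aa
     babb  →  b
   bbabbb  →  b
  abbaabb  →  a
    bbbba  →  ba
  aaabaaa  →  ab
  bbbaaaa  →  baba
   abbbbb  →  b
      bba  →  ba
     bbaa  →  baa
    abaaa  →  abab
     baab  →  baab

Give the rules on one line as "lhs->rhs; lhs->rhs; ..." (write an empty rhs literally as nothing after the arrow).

  | aabba => aa
  | babb => b
  | bbabbb => babbb => bb => b
  | abbaabb => aabb => a

aaa->ab; abb->; bb->b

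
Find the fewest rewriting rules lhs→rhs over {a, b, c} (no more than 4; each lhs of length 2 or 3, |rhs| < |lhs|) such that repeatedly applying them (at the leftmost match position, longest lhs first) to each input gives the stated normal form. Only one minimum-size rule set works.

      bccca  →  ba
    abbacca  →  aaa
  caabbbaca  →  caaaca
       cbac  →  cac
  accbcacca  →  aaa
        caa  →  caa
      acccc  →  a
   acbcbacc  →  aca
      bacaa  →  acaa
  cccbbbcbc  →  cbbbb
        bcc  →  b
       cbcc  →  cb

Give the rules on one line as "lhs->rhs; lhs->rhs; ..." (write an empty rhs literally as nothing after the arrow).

bac->ac; bc->b; cc->

  | bccca => bcca => bca => ba
  | abbacca => abacca => aacca => aaa
  | caabbbaca => caabbaca => caabaca => caaaca
  | cbac => cac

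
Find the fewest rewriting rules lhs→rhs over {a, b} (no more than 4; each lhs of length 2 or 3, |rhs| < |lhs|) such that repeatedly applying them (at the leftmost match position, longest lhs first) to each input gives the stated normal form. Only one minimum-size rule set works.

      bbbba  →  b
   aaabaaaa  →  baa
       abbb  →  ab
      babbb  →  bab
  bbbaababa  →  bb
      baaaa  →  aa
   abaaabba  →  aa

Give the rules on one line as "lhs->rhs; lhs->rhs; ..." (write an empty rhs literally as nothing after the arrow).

  | bbbba => bbaa => aaa => b
  | aaabaaaa => bbaaaa => aaaaa => baa
  | abbb => ab
  | babbb => bab

aaa->b; aab->aa; abb->a; bba->aa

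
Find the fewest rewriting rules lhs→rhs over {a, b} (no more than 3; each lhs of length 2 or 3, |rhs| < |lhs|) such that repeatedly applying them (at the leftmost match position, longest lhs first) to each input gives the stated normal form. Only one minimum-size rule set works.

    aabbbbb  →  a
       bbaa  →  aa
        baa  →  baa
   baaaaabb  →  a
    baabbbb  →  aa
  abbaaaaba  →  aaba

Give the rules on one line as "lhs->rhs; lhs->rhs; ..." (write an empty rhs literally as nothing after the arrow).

  | aabbbbb => aaaabb => bbabb => abb => a
  | bbaa => aa
  | baa
  | baaaaabb => bbbaabb => aaaabb => bbabb => abb => a

aaa->bb; bb->; bbb->aa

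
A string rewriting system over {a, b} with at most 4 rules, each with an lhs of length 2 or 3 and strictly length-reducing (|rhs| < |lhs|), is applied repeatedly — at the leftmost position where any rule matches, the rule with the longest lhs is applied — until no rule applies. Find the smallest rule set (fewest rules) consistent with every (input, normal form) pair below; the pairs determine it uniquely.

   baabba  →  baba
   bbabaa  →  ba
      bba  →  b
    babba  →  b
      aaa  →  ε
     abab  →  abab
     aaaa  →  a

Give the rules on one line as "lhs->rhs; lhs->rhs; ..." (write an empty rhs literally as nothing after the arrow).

aaa->; abb->b; bba->b

  | baabba => baba
  | bbabaa => bbaa => ba
  | bba => b
  | babba => bba => b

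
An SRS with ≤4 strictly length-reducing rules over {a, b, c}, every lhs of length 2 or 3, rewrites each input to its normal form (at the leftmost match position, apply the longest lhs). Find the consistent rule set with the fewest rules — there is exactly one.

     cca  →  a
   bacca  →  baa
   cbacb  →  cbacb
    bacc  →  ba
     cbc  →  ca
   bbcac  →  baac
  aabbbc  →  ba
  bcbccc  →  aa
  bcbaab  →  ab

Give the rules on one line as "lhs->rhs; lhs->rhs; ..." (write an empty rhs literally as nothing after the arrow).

aab->; bc->a; cc->

  | cca => a
  | bacca => baa
  | cbacb
  | bacc => ba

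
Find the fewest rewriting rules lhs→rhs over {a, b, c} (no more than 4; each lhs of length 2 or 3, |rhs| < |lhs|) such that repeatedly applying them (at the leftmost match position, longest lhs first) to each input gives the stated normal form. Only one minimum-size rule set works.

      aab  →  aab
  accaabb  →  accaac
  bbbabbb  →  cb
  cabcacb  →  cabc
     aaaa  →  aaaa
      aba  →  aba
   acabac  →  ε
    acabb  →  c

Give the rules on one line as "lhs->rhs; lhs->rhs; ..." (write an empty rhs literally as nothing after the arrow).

aca->; acb->; bac->; bb->c

  | aab
  | accaabb => accaac
  | bbbabbb => cbabbb => cbacb => cb
  | cabcacb => cabc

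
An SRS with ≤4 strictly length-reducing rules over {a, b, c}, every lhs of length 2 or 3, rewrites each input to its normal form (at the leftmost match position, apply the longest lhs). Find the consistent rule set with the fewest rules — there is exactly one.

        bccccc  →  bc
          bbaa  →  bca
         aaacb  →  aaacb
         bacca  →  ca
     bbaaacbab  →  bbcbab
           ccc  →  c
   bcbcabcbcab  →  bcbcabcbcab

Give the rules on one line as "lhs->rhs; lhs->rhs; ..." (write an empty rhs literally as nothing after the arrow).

baa->ca; caa->b; cc->

  | bccccc => bccc => bc
  | bbaa => bca
  | aaacb
  | bacca => baa => ca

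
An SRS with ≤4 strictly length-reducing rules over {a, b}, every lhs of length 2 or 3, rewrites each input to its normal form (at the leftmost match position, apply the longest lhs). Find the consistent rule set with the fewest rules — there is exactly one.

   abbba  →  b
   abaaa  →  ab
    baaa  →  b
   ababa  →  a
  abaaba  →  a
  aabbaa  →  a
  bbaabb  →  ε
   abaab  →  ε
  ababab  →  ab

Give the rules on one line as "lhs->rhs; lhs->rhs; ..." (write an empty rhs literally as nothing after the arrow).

  | abbba => aaba => ba => b
  | abaaa => abaa => aba => ab
  | baaa => baa => ba => b
  | ababa => abba => aaa => a

aa->; ba->b; bb->a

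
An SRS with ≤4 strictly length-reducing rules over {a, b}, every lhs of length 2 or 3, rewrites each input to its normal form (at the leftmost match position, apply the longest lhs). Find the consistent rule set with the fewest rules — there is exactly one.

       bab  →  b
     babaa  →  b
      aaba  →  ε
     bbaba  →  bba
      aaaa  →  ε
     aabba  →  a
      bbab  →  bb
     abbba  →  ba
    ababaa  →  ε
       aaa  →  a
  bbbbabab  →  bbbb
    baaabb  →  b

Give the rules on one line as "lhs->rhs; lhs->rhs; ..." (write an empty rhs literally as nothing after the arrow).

  | bab => b
  | babaa => baa => b
  | aaba => aa => ε
  | bbaba => bba

aa->; aab->a; ab->; abb->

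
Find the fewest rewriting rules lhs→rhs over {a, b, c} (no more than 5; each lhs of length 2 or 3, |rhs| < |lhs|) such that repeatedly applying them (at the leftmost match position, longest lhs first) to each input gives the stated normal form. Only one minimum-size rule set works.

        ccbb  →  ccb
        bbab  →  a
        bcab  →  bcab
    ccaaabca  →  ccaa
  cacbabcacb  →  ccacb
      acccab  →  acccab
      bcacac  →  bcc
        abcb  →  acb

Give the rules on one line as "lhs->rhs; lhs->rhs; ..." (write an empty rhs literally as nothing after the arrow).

  | ccbb => ccb
  | bbab => bab => a
  | bcab
  | ccaaabca => ccaaaca => ccaa

abc->ac; aca->; bab->a; bb->b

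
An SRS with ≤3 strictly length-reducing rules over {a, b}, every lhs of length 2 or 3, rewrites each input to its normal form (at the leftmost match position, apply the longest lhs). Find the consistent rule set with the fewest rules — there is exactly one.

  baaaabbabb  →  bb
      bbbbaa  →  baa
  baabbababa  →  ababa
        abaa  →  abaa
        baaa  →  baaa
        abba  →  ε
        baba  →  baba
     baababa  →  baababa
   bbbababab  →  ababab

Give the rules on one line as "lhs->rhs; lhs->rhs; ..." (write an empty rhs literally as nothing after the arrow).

abb->bb; bba->; bbb->

  | baaaabbabb => baaabbabb => baabbabb => babbabb => bbbabb => abb => bb
  | bbbbaa => baa
  | baabbababa => babbababa => bbbababa => ababa
  | abaa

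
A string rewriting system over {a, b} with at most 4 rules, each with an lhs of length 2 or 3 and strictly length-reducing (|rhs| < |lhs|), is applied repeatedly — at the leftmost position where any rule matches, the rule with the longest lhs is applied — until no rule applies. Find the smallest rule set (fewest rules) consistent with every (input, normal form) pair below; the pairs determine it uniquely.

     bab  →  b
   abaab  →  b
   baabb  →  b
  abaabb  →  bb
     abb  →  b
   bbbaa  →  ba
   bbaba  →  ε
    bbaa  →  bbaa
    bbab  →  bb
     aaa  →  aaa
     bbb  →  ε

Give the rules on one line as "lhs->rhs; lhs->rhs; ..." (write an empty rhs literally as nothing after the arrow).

ab->; aba->b; bbb->ab

  | bab => b
  | abaab => bab => b
  | baabb => bab => b
  | abaabb => babb => bb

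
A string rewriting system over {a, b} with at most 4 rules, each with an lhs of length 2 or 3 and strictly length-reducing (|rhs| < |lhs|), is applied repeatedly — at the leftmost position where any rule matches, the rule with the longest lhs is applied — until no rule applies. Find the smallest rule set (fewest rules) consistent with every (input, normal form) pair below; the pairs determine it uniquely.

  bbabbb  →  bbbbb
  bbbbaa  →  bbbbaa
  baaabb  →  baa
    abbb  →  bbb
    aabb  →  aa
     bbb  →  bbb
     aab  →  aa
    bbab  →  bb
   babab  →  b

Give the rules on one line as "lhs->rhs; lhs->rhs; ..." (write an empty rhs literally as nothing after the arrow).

aaa->aa; aab->aa; ab->; abb->bb

  | bbabbb => bbbbb
  | bbbbaa
  | baaabb => baabb => baab => baa
  | abbb => bbb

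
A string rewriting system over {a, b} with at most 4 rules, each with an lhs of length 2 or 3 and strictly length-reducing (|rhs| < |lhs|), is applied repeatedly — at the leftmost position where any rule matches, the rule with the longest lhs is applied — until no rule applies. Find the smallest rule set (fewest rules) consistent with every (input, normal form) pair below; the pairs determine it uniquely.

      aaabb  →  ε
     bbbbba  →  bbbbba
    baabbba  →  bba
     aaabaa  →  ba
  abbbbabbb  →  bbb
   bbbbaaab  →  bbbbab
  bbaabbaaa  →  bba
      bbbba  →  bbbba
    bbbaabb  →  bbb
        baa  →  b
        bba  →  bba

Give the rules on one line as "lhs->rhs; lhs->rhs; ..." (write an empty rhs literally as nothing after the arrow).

aa->; aab->ab; aba->b; abb->

  | aaabb => abb => ε
  | bbbbba
  | baabbba => babbba => bba
  | aaabaa => abaa => ba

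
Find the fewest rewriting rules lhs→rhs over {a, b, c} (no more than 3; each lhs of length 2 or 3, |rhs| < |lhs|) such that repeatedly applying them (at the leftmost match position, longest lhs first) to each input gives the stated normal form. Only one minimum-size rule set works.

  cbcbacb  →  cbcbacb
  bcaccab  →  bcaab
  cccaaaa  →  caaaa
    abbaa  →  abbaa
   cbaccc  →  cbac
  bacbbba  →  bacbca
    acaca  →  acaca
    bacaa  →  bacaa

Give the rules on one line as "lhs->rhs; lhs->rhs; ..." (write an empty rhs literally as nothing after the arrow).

  | cbcbacb
  | bcaccab => bcaab
  | cccaaaa => caaaa
  | abbaa

bbb->bc; cc->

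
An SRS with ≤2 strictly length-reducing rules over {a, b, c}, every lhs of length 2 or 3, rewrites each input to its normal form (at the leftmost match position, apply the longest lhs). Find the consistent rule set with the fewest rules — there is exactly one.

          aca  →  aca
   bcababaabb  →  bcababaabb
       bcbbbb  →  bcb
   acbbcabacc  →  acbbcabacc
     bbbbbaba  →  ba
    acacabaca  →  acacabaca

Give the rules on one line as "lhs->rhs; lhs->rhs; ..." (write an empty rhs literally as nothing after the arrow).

bba->; bbb->

  | aca
  | bcababaabb
  | bcbbbb => bcb
  | acbbcabacc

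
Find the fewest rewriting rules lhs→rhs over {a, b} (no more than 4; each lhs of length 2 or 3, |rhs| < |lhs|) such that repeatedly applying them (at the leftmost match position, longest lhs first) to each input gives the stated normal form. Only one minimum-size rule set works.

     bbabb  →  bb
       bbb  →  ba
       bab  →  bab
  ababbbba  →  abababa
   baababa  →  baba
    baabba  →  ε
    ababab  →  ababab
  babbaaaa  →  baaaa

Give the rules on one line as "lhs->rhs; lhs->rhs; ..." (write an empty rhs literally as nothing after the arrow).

  | bbabb => bb
  | bbb => ba
  | bab
  | ababbbba => abababa

aab->; bba->; bbb->ba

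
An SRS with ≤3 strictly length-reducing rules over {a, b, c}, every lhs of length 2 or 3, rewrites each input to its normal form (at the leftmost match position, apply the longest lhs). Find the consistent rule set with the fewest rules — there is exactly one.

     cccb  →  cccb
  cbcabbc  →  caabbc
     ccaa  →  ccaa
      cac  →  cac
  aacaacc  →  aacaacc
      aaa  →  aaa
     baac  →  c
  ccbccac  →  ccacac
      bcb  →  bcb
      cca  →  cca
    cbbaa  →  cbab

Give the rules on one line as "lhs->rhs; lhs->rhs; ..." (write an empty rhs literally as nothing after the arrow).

abc->c; baa->ab; cbc->ca

  | cccb
  | cbcabbc => caabbc
  | ccaa
  | cac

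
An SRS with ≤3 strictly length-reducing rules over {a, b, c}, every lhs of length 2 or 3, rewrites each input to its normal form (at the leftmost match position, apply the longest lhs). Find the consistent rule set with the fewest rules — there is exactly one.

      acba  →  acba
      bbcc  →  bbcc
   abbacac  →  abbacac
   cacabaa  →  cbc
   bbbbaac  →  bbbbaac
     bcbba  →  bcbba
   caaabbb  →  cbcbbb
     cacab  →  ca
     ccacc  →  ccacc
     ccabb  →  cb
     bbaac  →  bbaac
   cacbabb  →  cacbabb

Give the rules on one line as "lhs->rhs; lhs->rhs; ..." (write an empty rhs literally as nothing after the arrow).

aaa->bc; cab->

  | acba
  | bbcc
  | abbacac
  | cacabaa => caaa => cbc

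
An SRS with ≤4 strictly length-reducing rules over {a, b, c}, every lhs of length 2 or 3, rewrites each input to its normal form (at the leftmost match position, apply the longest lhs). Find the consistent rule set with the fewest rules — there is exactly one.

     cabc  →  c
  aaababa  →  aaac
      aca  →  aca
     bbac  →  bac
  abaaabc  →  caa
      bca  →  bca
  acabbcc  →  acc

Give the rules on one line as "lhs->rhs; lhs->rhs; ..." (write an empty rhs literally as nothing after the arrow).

aba->ca; abc->; bb->b; cca->ac

  | cabc => c
  | aaababa => aacaba => aacca => aaac
  | aca
  | bbac => bac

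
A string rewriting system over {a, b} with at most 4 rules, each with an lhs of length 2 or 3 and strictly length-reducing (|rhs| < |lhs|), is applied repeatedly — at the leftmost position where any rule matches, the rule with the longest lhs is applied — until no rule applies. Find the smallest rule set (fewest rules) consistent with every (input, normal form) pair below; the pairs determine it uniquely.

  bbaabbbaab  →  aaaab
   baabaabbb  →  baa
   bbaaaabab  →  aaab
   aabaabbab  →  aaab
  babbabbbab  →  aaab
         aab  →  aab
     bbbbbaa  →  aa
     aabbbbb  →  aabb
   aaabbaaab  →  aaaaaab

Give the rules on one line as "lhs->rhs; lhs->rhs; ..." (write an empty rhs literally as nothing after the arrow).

aba->; bab->ab; bba->a; bbb->

  | bbaabbbaab => aabbbaab => aaaab
  | baabaabbb => baabbb => baa
  | bbaaaabab => aaaabab => aaab
  | aabaabbab => aabbab => aaab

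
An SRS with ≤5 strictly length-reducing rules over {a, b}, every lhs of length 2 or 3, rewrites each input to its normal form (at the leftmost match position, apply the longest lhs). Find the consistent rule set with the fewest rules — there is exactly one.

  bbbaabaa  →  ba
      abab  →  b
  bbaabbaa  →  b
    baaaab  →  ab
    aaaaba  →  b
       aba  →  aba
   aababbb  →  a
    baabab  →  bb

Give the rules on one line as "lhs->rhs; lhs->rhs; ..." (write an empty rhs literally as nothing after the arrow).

aa->b; bab->a; bba->; bbb->a

  | bbbaabaa => aaabaa => babaa => aaa => ba
  | abab => aa => b
  | bbaabbaa => abbaa => aa => b
  | baaaab => bbaab => ab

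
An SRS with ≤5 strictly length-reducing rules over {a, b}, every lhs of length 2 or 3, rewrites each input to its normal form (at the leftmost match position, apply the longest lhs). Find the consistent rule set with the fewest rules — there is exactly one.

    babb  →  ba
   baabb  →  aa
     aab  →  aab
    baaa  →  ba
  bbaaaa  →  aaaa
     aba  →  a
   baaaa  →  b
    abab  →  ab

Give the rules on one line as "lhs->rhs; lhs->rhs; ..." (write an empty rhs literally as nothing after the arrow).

  | babb => ba
  | baabb => bbb => aa
  | aab
  | baaa => ba

aba->a; baa->b; bb->; bbb->aa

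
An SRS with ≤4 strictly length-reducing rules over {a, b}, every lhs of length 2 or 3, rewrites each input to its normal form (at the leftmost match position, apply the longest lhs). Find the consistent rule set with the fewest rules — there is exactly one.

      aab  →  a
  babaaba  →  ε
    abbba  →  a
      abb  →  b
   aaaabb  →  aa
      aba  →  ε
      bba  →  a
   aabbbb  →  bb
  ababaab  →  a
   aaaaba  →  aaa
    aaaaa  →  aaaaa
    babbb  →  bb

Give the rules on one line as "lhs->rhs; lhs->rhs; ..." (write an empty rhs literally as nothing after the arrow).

  | aab => a
  | babaaba => abaaba => aba => ε
  | abbba => bba => ba => a
  | abb => b

ab->; aba->; ba->a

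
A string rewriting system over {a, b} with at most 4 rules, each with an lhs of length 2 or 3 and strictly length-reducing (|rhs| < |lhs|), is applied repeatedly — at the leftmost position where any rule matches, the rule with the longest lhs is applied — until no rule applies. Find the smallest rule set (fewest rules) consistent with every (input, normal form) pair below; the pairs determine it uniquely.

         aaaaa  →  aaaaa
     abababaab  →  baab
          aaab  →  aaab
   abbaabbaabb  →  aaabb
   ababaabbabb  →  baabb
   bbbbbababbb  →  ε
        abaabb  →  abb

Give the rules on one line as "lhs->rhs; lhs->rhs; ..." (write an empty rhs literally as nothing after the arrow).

aba->; bab->b; bba->; bbb->

  | aaaaa
  | abababaab => babaab => baab
  | aaab
  | abbaabbaabb => aabbaabb => aaabb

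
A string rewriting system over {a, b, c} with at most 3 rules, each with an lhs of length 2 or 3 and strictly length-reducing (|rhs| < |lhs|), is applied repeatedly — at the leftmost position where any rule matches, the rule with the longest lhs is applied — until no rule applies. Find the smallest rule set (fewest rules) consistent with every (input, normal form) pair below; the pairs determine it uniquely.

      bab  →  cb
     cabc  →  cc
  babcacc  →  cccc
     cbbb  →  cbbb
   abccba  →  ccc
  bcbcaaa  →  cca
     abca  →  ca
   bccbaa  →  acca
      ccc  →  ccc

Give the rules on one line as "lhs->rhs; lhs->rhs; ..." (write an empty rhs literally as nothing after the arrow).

  | bab => cb
  | cabc => caa => cc
  | babcacc => cbcacc => caacc => cccc
  | cbbb

aa->c; ba->c; bc->a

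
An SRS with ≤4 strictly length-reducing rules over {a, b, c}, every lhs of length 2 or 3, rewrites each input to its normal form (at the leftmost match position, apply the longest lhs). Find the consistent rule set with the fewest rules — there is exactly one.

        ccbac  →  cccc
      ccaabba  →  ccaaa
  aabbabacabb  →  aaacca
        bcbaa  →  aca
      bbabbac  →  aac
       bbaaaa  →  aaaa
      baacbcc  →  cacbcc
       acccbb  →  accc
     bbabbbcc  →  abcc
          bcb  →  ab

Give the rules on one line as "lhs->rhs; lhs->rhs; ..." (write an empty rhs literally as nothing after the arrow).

  | ccbac => cccc
  | ccaabba => ccaaa
  | aabbabacabb => aaabacabb => aaaccabb => aaacca
  | bcbaa => abaa => aca

ba->c; bb->; bcb->ab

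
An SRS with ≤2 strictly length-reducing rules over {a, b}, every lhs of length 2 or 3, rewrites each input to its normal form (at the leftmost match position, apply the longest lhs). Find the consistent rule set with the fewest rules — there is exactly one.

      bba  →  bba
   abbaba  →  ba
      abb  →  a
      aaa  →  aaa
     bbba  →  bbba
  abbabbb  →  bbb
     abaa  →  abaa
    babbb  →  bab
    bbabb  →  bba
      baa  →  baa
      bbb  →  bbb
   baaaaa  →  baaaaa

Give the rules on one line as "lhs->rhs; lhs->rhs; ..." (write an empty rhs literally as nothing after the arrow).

  | bba
  | abbaba => aaba => ba
  | abb => a
  | aaa

aab->b; abb->a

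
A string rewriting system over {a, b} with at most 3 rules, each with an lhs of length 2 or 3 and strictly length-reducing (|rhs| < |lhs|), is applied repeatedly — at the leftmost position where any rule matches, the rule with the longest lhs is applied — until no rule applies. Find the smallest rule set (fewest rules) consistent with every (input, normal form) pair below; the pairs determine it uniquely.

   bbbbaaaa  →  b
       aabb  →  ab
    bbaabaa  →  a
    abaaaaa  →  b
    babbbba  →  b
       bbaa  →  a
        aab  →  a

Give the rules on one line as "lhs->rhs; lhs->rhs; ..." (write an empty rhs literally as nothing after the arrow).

aa->b; ba->a; bb->a

  | bbbbaaaa => abbaaaa => aaaaaa => baaaa => aaaa => baa => aa => b
  | aabb => bbb => ab
  | bbaabaa => aaabaa => babaa => abaa => aaa => ba => a
  | abaaaaa => aaaaaa => baaaa => aaaa => baa => aa => b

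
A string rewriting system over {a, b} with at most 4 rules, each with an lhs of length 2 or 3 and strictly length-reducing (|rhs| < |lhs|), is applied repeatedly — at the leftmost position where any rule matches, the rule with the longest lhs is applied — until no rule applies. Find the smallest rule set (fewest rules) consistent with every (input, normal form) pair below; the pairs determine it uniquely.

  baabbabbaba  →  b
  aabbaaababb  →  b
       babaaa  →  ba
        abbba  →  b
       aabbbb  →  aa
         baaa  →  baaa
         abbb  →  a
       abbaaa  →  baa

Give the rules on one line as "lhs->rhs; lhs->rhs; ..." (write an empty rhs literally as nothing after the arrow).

ab->a; aba->b; bb->b; bba->b

  | baabbabbaba => baababbaba => babbbaba => babbaba => bababa => bbba => bba => b
  | aabbaaababb => aabaaababb => abaababb => bababb => bbbb => bbb => bb => b
  | babaaa => bbaa => ba
  | abbba => abba => aba => b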